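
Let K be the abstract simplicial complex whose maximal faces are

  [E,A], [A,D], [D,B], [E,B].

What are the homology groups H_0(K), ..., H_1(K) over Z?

H_0 ≅ Z,  H_1 ≅ Z.

Take the total order A < B < D < E on the vertex set. Then K (dimension 1) consists of the simplices:

  0-simplices (4): A, B, D, E
  1-simplices (4): AD, AE, BD, BE

giving chain groups C_0 ≅ Z^4, C_1 ≅ Z^4.

∂_1: C_1 → C_0 sends each edge [p,q] (with p < q) to q − p.
This gives a 4×4 integer matrix of rank 3; reducing to Smith normal form yields diagonal entries (1,1,1).

Reading off H_k = ker ∂_k / im ∂_{k+1}:

  H_0: rank C_0 − rank ∂_1 = 4 − 3 = 1, and the invariant factors of ∂_1 are all 1, so H_0 ≅ Z.
  H_1: rank ker ∂_1 − rank ∂_2 = (4 − 3) − 0 = 1, and there is no ∂_2, so H_1 ≅ Z.

As a check, the Euler characteristic is 4 − 4 = 0, which agrees with 1 − 1 = 0.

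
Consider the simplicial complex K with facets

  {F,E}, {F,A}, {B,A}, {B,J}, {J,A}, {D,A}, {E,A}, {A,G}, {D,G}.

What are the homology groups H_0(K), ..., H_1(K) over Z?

H_0 = Z,  H_1 = Z^3.

Order the vertices as A < B < D < E < F < G < J. Listing each simplex with vertices in this order, K has dimension 1 with simplices:

  0-simplices (7): A, B, D, E, F, G, J
  1-simplices (9): AB, AD, AE, AF, AG, AJ, BJ, DG, EF

so the chain groups are C_0 ≅ Z^7, C_1 ≅ Z^9.

Boundary ∂_1: C_1 → C_0 maps an edge to its endpoints' difference, ∂[p,q] = q − p. For instance
  ∂DG = G − D.
The 7×9 boundary matrix has rank 6 and Smith normal form diag(1,1,1,1,1,1).

Computing H_k = (kernel of ∂_k) / (image of ∂_{k+1}):

  H_0: rank C_0 − rank ∂_1 = 7 − 6 = 1, and the invariant factors of ∂_1 are all 1, so H_0 = Z.
  H_1: rank ker ∂_1 − rank ∂_2 = (9 − 6) − 0 = 3, and there is no ∂_2, so H_1 = Z^3.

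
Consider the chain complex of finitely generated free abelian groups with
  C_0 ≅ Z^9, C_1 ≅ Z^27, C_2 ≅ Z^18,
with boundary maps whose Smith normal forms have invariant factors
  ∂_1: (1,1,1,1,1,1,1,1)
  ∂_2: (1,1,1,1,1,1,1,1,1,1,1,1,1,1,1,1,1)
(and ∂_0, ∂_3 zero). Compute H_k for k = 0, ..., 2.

H_0: b_0 = 9 − 0 − 8 = 1; torsion from ∂_1 factors > 1: none. So H_0 = Z.
H_1: b_1 = 27 − 8 − 17 = 2; torsion from ∂_2 factors > 1: none. So H_1 = Z^2.
H_2: b_2 = 18 − 17 − 0 = 1; torsion from ∂_3 factors > 1: none. So H_2 = Z.

H_0 = Z,  H_1 = Z^2,  H_2 = Z.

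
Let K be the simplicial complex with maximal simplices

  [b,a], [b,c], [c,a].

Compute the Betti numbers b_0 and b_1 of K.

b_0 = 1, b_1 = 1.

Take the total order a < b < c on the vertex set. Then K (dimension 1) consists of the simplices:

  0-simplices (3): a, b, c
  1-simplices (3): ab, ac, bc

Hence C_0 ≅ Z^3, C_1 ≅ Z^3.

∂_1: C_1 → C_0 maps an edge to its endpoints' difference, ∂[p,q] = q − p.
The resulting 3×3 matrix has rank 2, and its Smith normal form has invariant factors (1,1).

From H_k ≅ ker(∂_k) / im(∂_{k+1}) we obtain:

  H_0: rank C_0 − rank ∂_1 = 3 − 2 = 1, and the invariant factors of ∂_1 are all 1, so H_0 ≅ Z.
  H_1: rank ker ∂_1 − rank ∂_2 = (3 − 2) − 0 = 1, and there is no ∂_2, so H_1 ≅ Z.

As a check, the Euler characteristic is 3 − 3 = 0, which agrees with 1 − 1 = 0.

Hence the Betti numbers are b_0 = 1, b_1 = 1.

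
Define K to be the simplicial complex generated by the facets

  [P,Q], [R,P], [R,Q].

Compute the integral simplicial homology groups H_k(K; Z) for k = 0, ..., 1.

We work with the vertex ordering P < Q < R. The simplices of K, each written with vertices in increasing order, are:

  0-simplices (3): P, Q, R
  1-simplices (3): PQ, PR, QR

giving chain groups C_0 ≅ Z^3, C_1 ≅ Z^3.

The boundary map ∂_1: C_1 → C_0 sends each edge [p,q] (with p < q) to q − p.
This gives a 3×3 integer matrix of rank 2; reducing to Smith normal form yields diagonal entries (1,1).

Reading off H_k = ker ∂_k / im ∂_{k+1}:

  H_0: rank C_0 − rank ∂_1 = 3 − 2 = 1, and the invariant factors of ∂_1 are all 1, so H_0 = Z.
  H_1: rank ker ∂_1 − rank ∂_2 = (3 − 2) − 0 = 1, and there is no ∂_2, so H_1 = Z.

H_0 = Z,  H_1 = Z.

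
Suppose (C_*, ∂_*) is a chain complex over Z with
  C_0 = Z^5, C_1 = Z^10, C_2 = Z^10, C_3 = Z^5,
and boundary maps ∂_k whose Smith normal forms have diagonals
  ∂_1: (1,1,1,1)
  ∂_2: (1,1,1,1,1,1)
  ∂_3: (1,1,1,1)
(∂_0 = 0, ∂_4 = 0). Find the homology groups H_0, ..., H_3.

H_0: b_0 = 5 − 0 − 4 = 1; torsion from ∂_1 factors > 1: none. So H_0 = Z.
H_1: b_1 = 10 − 4 − 6 = 0; torsion from ∂_2 factors > 1: none. So H_1 = 0.
H_2: b_2 = 10 − 6 − 4 = 0; torsion from ∂_3 factors > 1: none. So H_2 = 0.
H_3: b_3 = 5 − 4 − 0 = 1; torsion from ∂_4 factors > 1: none. So H_3 = Z.

H_0 = Z,  H_1 = 0,  H_2 = 0,  H_3 = Z.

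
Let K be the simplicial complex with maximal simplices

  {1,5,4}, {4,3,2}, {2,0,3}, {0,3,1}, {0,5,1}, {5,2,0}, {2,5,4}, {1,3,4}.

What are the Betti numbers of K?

b_0 = 1, b_1 = 0, b_2 = 1.

Order the vertices as 0 < 1 < 2 < 3 < 4 < 5. Listing each simplex with vertices in this order, K has dimension 2 with simplices:

  0-simplices (6): [0], [1], [2], [3], [4], [5]
  1-simplices (12): [0,1], [0,2], [0,3], [0,5], [1,3], [1,4], [1,5], [2,3], [2,4], [2,5], [3,4], [4,5]
  2-simplices (8): [0,1,3], [0,1,5], [0,2,3], [0,2,5], [1,3,4], [1,4,5], [2,3,4], [2,4,5]

Hence C_0 ≅ Z^6, C_1 ≅ Z^12, C_2 ≅ Z^8.

Boundary ∂_1: C_1 → C_0 is given by ∂[p,q] = [q] − [p]. For instance
  ∂[1,4] = [4] − [1].
The 6×12 boundary matrix has rank 5 and Smith normal form diag(1,1,1,1,1).

Boundary ∂_2: C_2 → C_1 acts by ∂[p,q,r] = [q,r] − [p,r] + [p,q]. For instance
  ∂[0,1,5] = [1,5] − [0,5] + [0,1],
  ∂[2,4,5] = [4,5] − [2,5] + [2,4].
The resulting 12×8 matrix has rank 7, and its Smith normal form has invariant factors (1,1,1,1,1,1,1).

Reading off H_k = ker ∂_k / im ∂_{k+1}:

  H_0: rank C_0 − rank ∂_1 = 6 − 5 = 1, and the invariant factors of ∂_1 are all 1, so H_0 ≅ Z.
  H_1: rank ker ∂_1 − rank ∂_2 = (12 − 5) − 7 = 0, and the invariant factors of ∂_2 are all 1, so H_1 ≅ 0.
  H_2: rank ker ∂_2 − rank ∂_3 = (8 − 7) − 0 = 1, and there is no ∂_3, so H_2 ≅ Z.

(K is a triangulation of the 2-sphere S^2.)

Hence the Betti numbers are b_0 = 1, b_1 = 0, b_2 = 1.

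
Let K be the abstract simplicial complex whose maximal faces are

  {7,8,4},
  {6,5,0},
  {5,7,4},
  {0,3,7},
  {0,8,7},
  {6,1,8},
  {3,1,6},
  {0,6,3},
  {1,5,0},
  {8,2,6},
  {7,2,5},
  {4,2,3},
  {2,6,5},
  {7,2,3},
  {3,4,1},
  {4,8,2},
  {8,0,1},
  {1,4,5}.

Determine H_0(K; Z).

We work with the vertex ordering 0 < 1 < 2 < 3 < 4 < 5 < 6 < 7 < 8. The simplices of K, each written with vertices in increasing order, are:

  0-simplices (9): [0], [1], [2], [3], [4], [5], [6], [7], [8]
  1-simplices (27): (27 of them)
  2-simplices (18): [0,1,5], [0,1,8], [0,3,6], [0,3,7], [0,5,6], [0,7,8], [1,3,4], [1,3,6], [1,4,5], [1,6,8], [2,3,4], [2,3,7], [2,4,8], [2,5,6], [2,5,7], [2,6,8], [4,5,7], [4,7,8]

Hence C_0 ≅ Z^9, C_1 ≅ Z^27, C_2 ≅ Z^18.

The boundary map ∂_1: C_1 → C_0 is given by ∂[p,q] = [q] − [p]. For instance
  ∂[1,5] = [5] − [1].
This gives a 9×27 integer matrix of rank 8; reducing to Smith normal form yields diagonal entries (1,1,1,1,1,1,1,1).

Boundary ∂_2: C_2 → C_1 sends each 2-simplex [p,q,r] to [q,r] − [p,r] + [p,q]. For instance
  ∂[0,3,6] = [3,6] − [0,6] + [0,3],
  ∂[0,1,8] = [1,8] − [0,8] + [0,1].
The resulting 27×18 matrix has rank 18, and its Smith normal form has invariant factors (1,1,1,1,1,1,1,1,1,1,1,1,1,1,1,1,1,2).

Reading off H_k = ker ∂_k / im ∂_{k+1}:

  H_0: rank C_0 − rank ∂_1 = 9 − 8 = 1, and the invariant factors of ∂_1 are all 1, so H_0 ≅ Z.

H_0 = Z.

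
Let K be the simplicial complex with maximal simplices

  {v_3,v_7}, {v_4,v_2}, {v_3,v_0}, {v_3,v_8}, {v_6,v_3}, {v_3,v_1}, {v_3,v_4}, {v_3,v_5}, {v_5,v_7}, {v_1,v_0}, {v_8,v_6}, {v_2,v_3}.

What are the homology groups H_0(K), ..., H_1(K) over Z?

H_0 ≅ Z,  H_1 ≅ Z^4.

Fix the vertex order v_0 < v_1 < v_2 < v_3 < v_4 < v_5 < v_6 < v_7 < v_8 and write every simplex with vertices in increasing order. Then dim K = 1 and the simplices of K are:

  0-simplices (9): [v_0], [v_1], [v_2], [v_3], [v_4], [v_5], [v_6], [v_7], [v_8]
  1-simplices (12): [v_0,v_1], [v_0,v_3], [v_1,v_3], [v_2,v_3], [v_2,v_4], [v_3,v_4], [v_3,v_5], [v_3,v_6], [v_3,v_7], [v_3,v_8], [v_5,v_7], [v_6,v_8]

Hence C_0 ≅ Z^9, C_1 ≅ Z^12.

∂_1: C_1 → C_0 sends each edge [p,q] (with p < q) to q − p.
This gives a 9×12 integer matrix of rank 8; reducing to Smith normal form yields diagonal entries (1,1,1,1,1,1,1,1).

Now H_k = ker ∂_k / im ∂_{k+1}, so:

  H_0: rank C_0 − rank ∂_1 = 9 − 8 = 1, and the invariant factors of ∂_1 are all 1, so H_0 ≅ Z.
  H_1: rank ker ∂_1 − rank ∂_2 = (12 − 8) − 0 = 4, and there is no ∂_2, so H_1 ≅ Z^4.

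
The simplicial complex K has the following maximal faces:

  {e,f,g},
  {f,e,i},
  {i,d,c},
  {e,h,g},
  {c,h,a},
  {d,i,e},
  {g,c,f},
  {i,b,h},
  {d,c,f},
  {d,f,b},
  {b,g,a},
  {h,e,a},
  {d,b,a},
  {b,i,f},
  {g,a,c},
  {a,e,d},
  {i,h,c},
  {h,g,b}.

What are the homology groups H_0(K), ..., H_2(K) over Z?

We work with the vertex ordering a < b < c < d < e < f < g < h < i. The simplices of K, each written with vertices in increasing order, are:

  0-simplices (9): a, b, c, d, e, f, g, h, i
  1-simplices (27): ab, ac, ad, ae, ag, ah, bd, bf, bg, bh, bi, cd, cf, cg, ch, ci, de, df, di, ef, eg, eh, ei, fg, fi, gh, hi
  2-simplices (18): abd, abg, acg, ach, ade, aeh, bdf, bfi, bgh, bhi, cdf, cdi, cfg, chi, dei, efg, efi, egh

Hence C_0 ≅ Z^9, C_1 ≅ Z^27, C_2 ≅ Z^18.

Boundary ∂_1: C_1 → C_0 is given by ∂[p,q] = [q] − [p].
As a 9×27 matrix over Z this has rank 8, with invariant factors (1,1,1,1,1,1,1,1).

Boundary ∂_2: C_2 → C_1 acts by ∂[p,q,r] = [q,r] − [p,r] + [p,q]. For instance
  ∂ade = de − ae + ad,
  ∂bhi = hi − bi + bh.
This gives a 27×18 integer matrix of rank 18; reducing to Smith normal form yields diagonal entries (1,1,1,1,1,1,1,1,1,1,1,1,1,1,1,1,1,2).

Computing H_k = (kernel of ∂_k) / (image of ∂_{k+1}):

  H_0: rank C_0 − rank ∂_1 = 9 − 8 = 1, and the invariant factors of ∂_1 are all 1, so H_0 ≅ Z.
  H_1: rank ker ∂_1 − rank ∂_2 = (27 − 8) − 18 = 1, and ∂_2 has invariant factor 2 > 1, so H_1 ≅ Z ⊕ Z/2Z.
  H_2: rank ker ∂_2 − rank ∂_3 = (18 − 18) − 0 = 0, and there is no ∂_3, so H_2 ≅ 0.

As a check, the Euler characteristic is 9 − 27 + 18 = 0, which agrees with 1 − 1 + 0 = 0.

H_0 ≅ Z,  H_1 ≅ Z ⊕ Z/2Z,  H_2 = 0.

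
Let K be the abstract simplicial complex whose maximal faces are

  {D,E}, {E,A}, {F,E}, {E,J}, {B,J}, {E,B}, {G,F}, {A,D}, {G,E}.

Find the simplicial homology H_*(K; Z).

H_0 = Z,  H_1 = Z^3.

Fix the vertex order A < B < D < E < F < G < J and write every simplex with vertices in increasing order. Then dim K = 1 and the simplices of K are:

  0-simplices (7): A, B, D, E, F, G, J
  1-simplices (9): AD, AE, BE, BJ, DE, EF, EG, EJ, FG

so the chain groups are C_0 ≅ Z^7, C_1 ≅ Z^9.

The boundary map ∂_1: C_1 → C_0 is given by ∂[p,q] = [q] − [p]. For instance
  ∂AD = D − A.
The resulting 7×9 matrix has rank 6, and its Smith normal form has invariant factors (1,1,1,1,1,1).

Now H_k = ker ∂_k / im ∂_{k+1}, so:

  H_0: rank C_0 − rank ∂_1 = 7 − 6 = 1, and the invariant factors of ∂_1 are all 1, so H_0 = Z.
  H_1: rank ker ∂_1 − rank ∂_2 = (9 − 6) − 0 = 3, and there is no ∂_2, so H_1 = Z^3.

(K is a triangulation of a wedge of 3 circles.)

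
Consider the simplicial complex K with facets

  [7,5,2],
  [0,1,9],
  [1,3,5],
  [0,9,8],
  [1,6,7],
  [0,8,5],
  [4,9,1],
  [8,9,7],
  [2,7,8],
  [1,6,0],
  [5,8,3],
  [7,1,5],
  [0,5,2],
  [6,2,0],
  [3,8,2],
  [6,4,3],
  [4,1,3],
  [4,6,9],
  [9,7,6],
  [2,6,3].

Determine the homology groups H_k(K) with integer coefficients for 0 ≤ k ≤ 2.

We work with the vertex ordering 0 < 1 < 2 < 3 < 4 < 5 < 6 < 7 < 8 < 9. The simplices of K, each written with vertices in increasing order, are:

  0-simplices (10): [0], [1], [2], [3], [4], [5], [6], [7], [8], [9]
  1-simplices (30): (30 of them)
  2-simplices (20): (20 of them)

Hence C_0 ≅ Z^10, C_1 ≅ Z^30, C_2 ≅ Z^20.

Boundary ∂_1: C_1 → C_0 sends each edge [p,q] (with p < q) to q − p. For instance
  ∂[0,8] = [8] − [0].
This gives a 10×30 integer matrix of rank 9; reducing to Smith normal form yields diagonal entries (1,1,1,1,1,1,1,1,1).

The boundary map ∂_2: C_2 → C_1 acts by ∂[p,q,r] = [q,r] − [p,r] + [p,q]. For instance
  ∂[4,6,9] = [6,9] − [4,9] + [4,6],
  ∂[0,5,8] = [5,8] − [0,8] + [0,5].
The resulting 30×20 matrix has rank 20, and its Smith normal form has invariant factors (1,1,1,1,1,1,1,1,1,1,1,1,1,1,1,1,1,1,1,2).

Computing H_k = (kernel of ∂_k) / (image of ∂_{k+1}):

  H_0: rank C_0 − rank ∂_1 = 10 − 9 = 1, and the invariant factors of ∂_1 are all 1, so H_0 ≅ Z.
  H_1: rank ker ∂_1 − rank ∂_2 = (30 − 9) − 20 = 1, and ∂_2 has invariant factor 2 > 1, so H_1 ≅ Z ⊕ Z/2Z.
  H_2: rank ker ∂_2 − rank ∂_3 = (20 − 20) − 0 = 0, and there is no ∂_3, so H_2 ≅ 0.

(K is a triangulation of the Klein bottle.)

H_0 = Z,  H_1 = Z ⊕ Z/2Z,  H_2 = 0.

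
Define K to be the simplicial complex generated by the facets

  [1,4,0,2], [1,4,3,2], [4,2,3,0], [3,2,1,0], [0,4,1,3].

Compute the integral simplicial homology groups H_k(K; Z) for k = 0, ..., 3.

H_0 ≅ Z,  H_1 = 0,  H_2 = 0,  H_3 ≅ Z.

Take the total order 0 < 1 < 2 < 3 < 4 on the vertex set. Then K (dimension 3) consists of the simplices:

  0-simplices (5): [0], [1], [2], [3], [4]
  1-simplices (10): [0,1], [0,2], [0,3], [0,4], [1,2], [1,3], [1,4], [2,3], [2,4], [3,4]
  2-simplices (10): [0,1,2], [0,1,3], [0,1,4], [0,2,3], [0,2,4], [0,3,4], [1,2,3], [1,2,4], [1,3,4], [2,3,4]
  3-simplices (5): [0,1,2,3], [0,1,2,4], [0,1,3,4], [0,2,3,4], [1,2,3,4]

so the chain groups are C_0 ≅ Z^5, C_1 ≅ Z^10, C_2 ≅ Z^10, C_3 ≅ Z^5.

Boundary ∂_1: C_1 → C_0 is given by ∂[p,q] = [q] − [p]. For instance
  ∂[3,4] = [4] − [3].
The resulting 5×10 matrix has rank 4, and its Smith normal form has invariant factors (1,1,1,1).

∂_2: C_2 → C_1 acts by ∂[p,q,r] = [q,r] − [p,r] + [p,q]. For instance
  ∂[0,1,4] = [1,4] − [0,4] + [0,1],
  ∂[0,3,4] = [3,4] − [0,4] + [0,3].
The resulting 10×10 matrix has rank 6, and its Smith normal form has invariant factors (1,1,1,1,1,1).

The boundary map ∂_3: C_3 → C_2 sends each 3-simplex σ to the alternating sum Σ_i (−1)^i (σ with its i-th vertex removed). For instance
  ∂[0,1,2,3] = [1,2,3] − [0,2,3] + [0,1,3] − [0,1,2],
  ∂[0,1,3,4] = [1,3,4] − [0,3,4] + [0,1,4] − [0,1,3].
The resulting 10×5 matrix has rank 4, and its Smith normal form has invariant factors (1,1,1,1).

Computing H_k = (kernel of ∂_k) / (image of ∂_{k+1}):

  H_0: rank C_0 − rank ∂_1 = 5 − 4 = 1, and the invariant factors of ∂_1 are all 1, so H_0 = Z.
  H_1: rank ker ∂_1 − rank ∂_2 = (10 − 4) − 6 = 0, and the invariant factors of ∂_2 are all 1, so H_1 = 0.
  H_2: rank ker ∂_2 − rank ∂_3 = (10 − 6) − 4 = 0, and the invariant factors of ∂_3 are all 1, so H_2 = 0.
  H_3: rank ker ∂_3 − rank ∂_4 = (5 − 4) − 0 = 1, and there is no ∂_4, so H_3 = Z.

As a check, the Euler characteristic is 5 − 10 + 10 − 5 = 0, which agrees with 1 − 0 + 0 − 1 = 0.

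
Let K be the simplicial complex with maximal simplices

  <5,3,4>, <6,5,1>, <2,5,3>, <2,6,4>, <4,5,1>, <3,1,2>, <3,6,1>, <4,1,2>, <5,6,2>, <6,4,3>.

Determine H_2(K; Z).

H_2 = 0.

K has 6 vertices, 15 edges, 10 triangles.
rank ∂_2 = 10, rank ∂_3 = 0 ⇒ b_2 = 10 − 10 − 0 = 0. So H_2 ≅ 0.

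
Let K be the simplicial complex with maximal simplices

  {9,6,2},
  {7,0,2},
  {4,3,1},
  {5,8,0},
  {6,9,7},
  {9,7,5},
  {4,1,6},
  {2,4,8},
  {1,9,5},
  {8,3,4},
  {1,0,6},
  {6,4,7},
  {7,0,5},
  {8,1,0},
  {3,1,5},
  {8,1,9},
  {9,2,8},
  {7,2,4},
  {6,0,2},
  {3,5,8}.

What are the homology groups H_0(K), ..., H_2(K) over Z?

Take the total order 0 < 1 < 2 < 3 < 4 < 5 < 6 < 7 < 8 < 9 on the vertex set. Then K (dimension 2) consists of the simplices:

  0-simplices (10): [0], [1], [2], [3], [4], [5], [6], [7], [8], [9]
  1-simplices (30): (30 of them)
  2-simplices (20): (20 of them)

Hence C_0 ≅ Z^10, C_1 ≅ Z^30, C_2 ≅ Z^20.

Boundary ∂_1: C_1 → C_0 is given by ∂[p,q] = [q] − [p].
This gives a 10×30 integer matrix of rank 9; reducing to Smith normal form yields diagonal entries (1,1,1,1,1,1,1,1,1).

Boundary ∂_2: C_2 → C_1 sends each 2-simplex [p,q,r] to [q,r] − [p,r] + [p,q]. For instance
  ∂[0,5,7] = [5,7] − [0,7] + [0,5],
  ∂[0,1,8] = [1,8] − [0,8] + [0,1].
This gives a 30×20 integer matrix of rank 20; reducing to Smith normal form yields diagonal entries (1,1,1,1,1,1,1,1,1,1,1,1,1,1,1,1,1,1,1,2).

Computing H_k = (kernel of ∂_k) / (image of ∂_{k+1}):

  H_0: rank C_0 − rank ∂_1 = 10 − 9 = 1, and the invariant factors of ∂_1 are all 1, so H_0 ≅ Z.
  H_1: rank ker ∂_1 − rank ∂_2 = (30 − 9) − 20 = 1, and ∂_2 has invariant factor 2 > 1, so H_1 ≅ Z ⊕ Z/2Z.
  H_2: rank ker ∂_2 − rank ∂_3 = (20 − 20) − 0 = 0, and there is no ∂_3, so H_2 ≅ 0.

H_0 ≅ Z,  H_1 ≅ Z ⊕ Z/2Z,  H_2 = 0.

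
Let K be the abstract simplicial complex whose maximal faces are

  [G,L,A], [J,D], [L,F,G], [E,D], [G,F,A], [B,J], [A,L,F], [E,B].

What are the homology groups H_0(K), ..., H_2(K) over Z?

We work with the vertex ordering A < B < D < E < F < G < J < L. The simplices of K, each written with vertices in increasing order, are:

  0-simplices (8): A, B, D, E, F, G, J, L
  1-simplices (10): AF, AG, AL, BE, BJ, DE, DJ, FG, FL, GL
  2-simplices (4): AFG, AFL, AGL, FGL

giving chain groups C_0 ≅ Z^8, C_1 ≅ Z^10, C_2 ≅ Z^4.

The boundary map ∂_1: C_1 → C_0 sends each edge [p,q] (with p < q) to q − p. For instance
  ∂AG = G − A.
The 8×10 boundary matrix has rank 6 and Smith normal form diag(1,1,1,1,1,1).

The boundary map ∂_2: C_2 → C_1 sends each 2-simplex [p,q,r] to [q,r] − [p,r] + [p,q]. For instance
  ∂FGL = GL − FL + FG,
  ∂AFG = FG − AG + AF.
As a 10×4 matrix over Z this has rank 3, with invariant factors (1,1,1).

Now H_k = ker ∂_k / im ∂_{k+1}, so:

  H_0: rank C_0 − rank ∂_1 = 8 − 6 = 2, and the invariant factors of ∂_1 are all 1, so H_0 = Z^2.
  H_1: rank ker ∂_1 − rank ∂_2 = (10 − 6) − 3 = 1, and the invariant factors of ∂_2 are all 1, so H_1 = Z.
  H_2: rank ker ∂_2 − rank ∂_3 = (4 − 3) − 0 = 1, and there is no ∂_3, so H_2 = Z.

(K is a triangulation of the disjoint union of the 2-sphere S^2 and the circle S^1.)

H_0 = Z^2,  H_1 = Z,  H_2 = Z.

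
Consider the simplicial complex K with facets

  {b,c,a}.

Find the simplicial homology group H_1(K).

H_1 ≅ 0.

Take the total order a < b < c on the vertex set. Then K (dimension 2) consists of the simplices:

  0-simplices (3): a, b, c
  1-simplices (3): ab, ac, bc
  2-simplices (1): abc

giving chain groups C_0 ≅ Z^3, C_1 ≅ Z^3, C_2 ≅ Z^1.

The boundary map ∂_1: C_1 → C_0 sends each edge [p,q] (with p < q) to q − p. For instance
  ∂ab = b − a.
This gives a 3×3 integer matrix of rank 2; reducing to Smith normal form yields diagonal entries (1,1).

∂_2: C_2 → C_1 acts by ∂[p,q,r] = [q,r] − [p,r] + [p,q]. For instance
  ∂abc = bc − ac + ab.
The resulting 3×1 matrix has rank 1, and its Smith normal form has invariant factors (1).

Now H_k = ker ∂_k / im ∂_{k+1}, so:

  H_1: rank ker ∂_1 − rank ∂_2 = (3 − 2) − 1 = 0, and the invariant factors of ∂_2 are all 1, so H_1 ≅ 0.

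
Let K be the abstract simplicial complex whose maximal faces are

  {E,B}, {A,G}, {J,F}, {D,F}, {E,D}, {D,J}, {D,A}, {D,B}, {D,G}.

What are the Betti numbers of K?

Take the total order A < B < D < E < F < G < J on the vertex set. Then K (dimension 1) consists of the simplices:

  0-simplices (7): A, B, D, E, F, G, J
  1-simplices (9): AD, AG, BD, BE, DE, DF, DG, DJ, FJ

Hence C_0 ≅ Z^7, C_1 ≅ Z^9.

Boundary ∂_1: C_1 → C_0 maps an edge to its endpoints' difference, ∂[p,q] = q − p. For instance
  ∂BE = E − B.
The resulting 7×9 matrix has rank 6, and its Smith normal form has invariant factors (1,1,1,1,1,1).

Computing H_k = (kernel of ∂_k) / (image of ∂_{k+1}):

  H_0: rank C_0 − rank ∂_1 = 7 − 6 = 1, and the invariant factors of ∂_1 are all 1, so H_0 = Z.
  H_1: rank ker ∂_1 − rank ∂_2 = (9 − 6) − 0 = 3, and there is no ∂_2, so H_1 = Z^3.

As a check, the Euler characteristic is 7 − 9 = -2, which agrees with 1 − 3 = -2.
(K is a triangulation of a wedge of 3 circles.)

Hence the Betti numbers are b_0 = 1, b_1 = 3.

b_0 = 1, b_1 = 3.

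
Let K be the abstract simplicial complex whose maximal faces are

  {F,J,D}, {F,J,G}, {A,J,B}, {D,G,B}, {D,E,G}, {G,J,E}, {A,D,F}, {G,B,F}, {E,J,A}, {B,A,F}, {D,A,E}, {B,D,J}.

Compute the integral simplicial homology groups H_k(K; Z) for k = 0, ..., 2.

Fix the vertex order A < B < D < E < F < G < J and write every simplex with vertices in increasing order. Then dim K = 2 and the simplices of K are:

  0-simplices (7): A, B, D, E, F, G, J
  1-simplices (18): AB, AD, AE, AF, AJ, BD, BF, BG, BJ, DE, DF, DG, DJ, EG, EJ, FG, FJ, GJ
  2-simplices (12): ABF, ABJ, ADE, ADF, AEJ, BDG, BDJ, BFG, DEG, DFJ, EGJ, FGJ

giving chain groups C_0 ≅ Z^7, C_1 ≅ Z^18, C_2 ≅ Z^12.

Boundary ∂_1: C_1 → C_0 sends each edge [p,q] (with p < q) to q − p.
This gives a 7×18 integer matrix of rank 6; reducing to Smith normal form yields diagonal entries (1,1,1,1,1,1).

∂_2: C_2 → C_1 maps a triangle to the signed sum of its edges. For instance
  ∂DEG = EG − DG + DE,
  ∂ABJ = BJ − AJ + AB.
The 18×12 boundary matrix has rank 12 and Smith normal form diag(1,1,1,1,1,1,1,1,1,1,1,2).

Now H_k = ker ∂_k / im ∂_{k+1}, so:

  H_0: rank C_0 − rank ∂_1 = 7 − 6 = 1, and the invariant factors of ∂_1 are all 1, so H_0 ≅ Z.
  H_1: rank ker ∂_1 − rank ∂_2 = (18 − 6) − 12 = 0, and ∂_2 has invariant factor 2 > 1, so H_1 ≅ Z/2.
  H_2: rank ker ∂_2 − rank ∂_3 = (12 − 12) − 0 = 0, and there is no ∂_3, so H_2 ≅ 0.

As a check, the Euler characteristic is 7 − 18 + 12 = 1, which agrees with 1 − 0 + 0 = 1.
(K is a triangulation of the real projective plane RP^2.)

H_0 ≅ Z,  H_1 ≅ Z/2,  H_2 = 0.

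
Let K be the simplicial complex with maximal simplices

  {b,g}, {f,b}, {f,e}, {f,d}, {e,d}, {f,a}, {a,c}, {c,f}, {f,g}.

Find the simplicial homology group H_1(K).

H_1 ≅ Z^3.

Fix the vertex order a < b < c < d < e < f < g and write every simplex with vertices in increasing order. Then dim K = 1 and the simplices of K are:

  0-simplices (7): a, b, c, d, e, f, g
  1-simplices (9): ac, af, bf, bg, cf, de, df, ef, fg

Hence C_0 ≅ Z^7, C_1 ≅ Z^9.

Boundary ∂_1: C_1 → C_0 maps an edge to its endpoints' difference, ∂[p,q] = q − p.
The resulting 7×9 matrix has rank 6, and its Smith normal form has invariant factors (1,1,1,1,1,1).

From H_k ≅ ker(∂_k) / im(∂_{k+1}) we obtain:

  H_1: rank ker ∂_1 − rank ∂_2 = (9 − 6) − 0 = 3, and there is no ∂_2, so H_1 = Z^3.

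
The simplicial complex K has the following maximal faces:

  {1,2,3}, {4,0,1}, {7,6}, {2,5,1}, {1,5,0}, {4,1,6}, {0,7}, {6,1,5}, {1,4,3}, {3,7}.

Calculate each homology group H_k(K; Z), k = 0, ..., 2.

We work with the vertex ordering 0 < 1 < 2 < 3 < 4 < 5 < 6 < 7. The simplices of K, each written with vertices in increasing order, are:

  0-simplices (8): [0], [1], [2], [3], [4], [5], [6], [7]
  1-simplices (16): [0,1], [0,4], [0,5], [0,7], [1,2], [1,3], [1,4], [1,5], [1,6], [2,3], [2,5], [3,4], [3,7], [4,6], [5,6], [6,7]
  2-simplices (7): [0,1,4], [0,1,5], [1,2,3], [1,2,5], [1,3,4], [1,4,6], [1,5,6]

Hence C_0 ≅ Z^8, C_1 ≅ Z^16, C_2 ≅ Z^7.

Boundary ∂_1: C_1 → C_0 is given by ∂[p,q] = [q] − [p]. For instance
  ∂[1,5] = [5] − [1].
As a 8×16 matrix over Z this has rank 7, with invariant factors (1,1,1,1,1,1,1).

Boundary ∂_2: C_2 → C_1 sends each 2-simplex [p,q,r] to [q,r] − [p,r] + [p,q]. For instance
  ∂[1,3,4] = [3,4] − [1,4] + [1,3],
  ∂[1,4,6] = [4,6] − [1,6] + [1,4].
This gives a 16×7 integer matrix of rank 7; reducing to Smith normal form yields diagonal entries (1,1,1,1,1,1,1).

From H_k ≅ ker(∂_k) / im(∂_{k+1}) we obtain:

  H_0: rank C_0 − rank ∂_1 = 8 − 7 = 1, and the invariant factors of ∂_1 are all 1, so H_0 ≅ Z.
  H_1: rank ker ∂_1 − rank ∂_2 = (16 − 7) − 7 = 2, and the invariant factors of ∂_2 are all 1, so H_1 ≅ Z^2.
  H_2: rank ker ∂_2 − rank ∂_3 = (7 − 7) − 0 = 0, and there is no ∂_3, so H_2 ≅ 0.

As a check, the Euler characteristic is 8 − 16 + 7 = -1, which agrees with 1 − 2 + 0 = -1.

H_0 ≅ Z,  H_1 ≅ Z^2,  H_2 = 0.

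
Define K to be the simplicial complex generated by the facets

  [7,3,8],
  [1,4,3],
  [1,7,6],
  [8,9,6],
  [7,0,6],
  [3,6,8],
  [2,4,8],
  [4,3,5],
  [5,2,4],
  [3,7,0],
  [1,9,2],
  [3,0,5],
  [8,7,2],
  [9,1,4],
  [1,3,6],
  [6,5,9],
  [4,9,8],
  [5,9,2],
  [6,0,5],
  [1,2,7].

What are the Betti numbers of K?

We work with the vertex ordering 0 < 1 < 2 < 3 < 4 < 5 < 6 < 7 < 8 < 9. The simplices of K, each written with vertices in increasing order, are:

  0-simplices (10): [0], [1], [2], [3], [4], [5], [6], [7], [8], [9]
  1-simplices (30): (30 of them)
  2-simplices (20): (20 of them)

giving chain groups C_0 ≅ Z^10, C_1 ≅ Z^30, C_2 ≅ Z^20.

The boundary map ∂_1: C_1 → C_0 is given by ∂[p,q] = [q] − [p]. For instance
  ∂[4,9] = [9] − [4].
The 10×30 boundary matrix has rank 9 and Smith normal form diag(1,1,1,1,1,1,1,1,1).

Boundary ∂_2: C_2 → C_1 acts by ∂[p,q,r] = [q,r] − [p,r] + [p,q]. For instance
  ∂[0,3,5] = [3,5] − [0,5] + [0,3],
  ∂[3,6,8] = [6,8] − [3,8] + [3,6].
The 30×20 boundary matrix has rank 20 and Smith normal form diag(1,1,1,1,1,1,1,1,1,1,1,1,1,1,1,1,1,1,1,2).

Computing H_k = (kernel of ∂_k) / (image of ∂_{k+1}):

  H_0: rank C_0 − rank ∂_1 = 10 − 9 = 1, and the invariant factors of ∂_1 are all 1, so H_0 = Z.
  H_1: rank ker ∂_1 − rank ∂_2 = (30 − 9) − 20 = 1, and ∂_2 has invariant factor 2 > 1, so H_1 = Z ⊕ Z/2.
  H_2: rank ker ∂_2 − rank ∂_3 = (20 − 20) − 0 = 0, and there is no ∂_3, so H_2 = 0.

Hence the Betti numbers are b_0 = 1, b_1 = 1, b_2 = 0.

b_0 = 1, b_1 = 1, b_2 = 0.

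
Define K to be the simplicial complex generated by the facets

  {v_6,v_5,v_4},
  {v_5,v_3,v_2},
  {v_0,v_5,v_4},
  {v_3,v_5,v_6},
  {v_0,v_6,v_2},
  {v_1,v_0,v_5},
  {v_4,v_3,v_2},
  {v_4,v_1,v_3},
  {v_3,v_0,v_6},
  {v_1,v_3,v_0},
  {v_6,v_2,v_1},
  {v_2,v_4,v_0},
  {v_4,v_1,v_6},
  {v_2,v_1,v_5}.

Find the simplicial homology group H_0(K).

H_0 ≅ Z.

K has 7 vertices, 21 edges, 14 triangles.
rank ∂_0 = 0, rank ∂_1 = 6 ⇒ b_0 = 7 − 0 − 6 = 1; all invariant factors of ∂_1 are 1 so no torsion. So H_0 = Z.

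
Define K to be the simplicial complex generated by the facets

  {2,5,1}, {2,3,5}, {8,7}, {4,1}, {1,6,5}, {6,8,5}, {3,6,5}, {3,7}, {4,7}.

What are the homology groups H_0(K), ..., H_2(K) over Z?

H_0 ≅ Z,  H_1 ≅ Z^2,  H_2 = 0.

Take the total order 1 < 2 < 3 < 4 < 5 < 6 < 7 < 8 on the vertex set. Then K (dimension 2) consists of the simplices:

  0-simplices (8): [1], [2], [3], [4], [5], [6], [7], [8]
  1-simplices (14): [1,2], [1,4], [1,5], [1,6], [2,3], [2,5], [3,5], [3,6], [3,7], [4,7], [5,6], [5,8], [6,8], [7,8]
  2-simplices (5): [1,2,5], [1,5,6], [2,3,5], [3,5,6], [5,6,8]

giving chain groups C_0 ≅ Z^8, C_1 ≅ Z^14, C_2 ≅ Z^5.

The boundary map ∂_1: C_1 → C_0 maps an edge to its endpoints' difference, ∂[p,q] = q − p.
This gives a 8×14 integer matrix of rank 7; reducing to Smith normal form yields diagonal entries (1,1,1,1,1,1,1).

∂_2: C_2 → C_1 maps a triangle to the signed sum of its edges. For instance
  ∂[1,5,6] = [5,6] − [1,6] + [1,5],
  ∂[5,6,8] = [6,8] − [5,8] + [5,6].
As a 14×5 matrix over Z this has rank 5, with invariant factors (1,1,1,1,1).

Reading off H_k = ker ∂_k / im ∂_{k+1}:

  H_0: rank C_0 − rank ∂_1 = 8 − 7 = 1, and the invariant factors of ∂_1 are all 1, so H_0 = Z.
  H_1: rank ker ∂_1 − rank ∂_2 = (14 − 7) − 5 = 2, and the invariant factors of ∂_2 are all 1, so H_1 = Z^2.
  H_2: rank ker ∂_2 − rank ∂_3 = (5 − 5) − 0 = 0, and there is no ∂_3, so H_2 = 0.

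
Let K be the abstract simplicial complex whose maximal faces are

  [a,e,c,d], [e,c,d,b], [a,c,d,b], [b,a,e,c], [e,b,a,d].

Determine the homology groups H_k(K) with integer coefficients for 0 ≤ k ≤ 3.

H_0 = Z,  H_1 = 0,  H_2 = 0,  H_3 = Z.

We work with the vertex ordering a < b < c < d < e. The simplices of K, each written with vertices in increasing order, are:

  0-simplices (5): a, b, c, d, e
  1-simplices (10): ab, ac, ad, ae, bc, bd, be, cd, ce, de
  2-simplices (10): abc, abd, abe, acd, ace, ade, bcd, bce, bde, cde
  3-simplices (5): abcd, abce, abde, acde, bcde

so the chain groups are C_0 ≅ Z^5, C_1 ≅ Z^10, C_2 ≅ Z^10, C_3 ≅ Z^5.

Boundary ∂_1: C_1 → C_0 is given by ∂[p,q] = [q] − [p].
This gives a 5×10 integer matrix of rank 4; reducing to Smith normal form yields diagonal entries (1,1,1,1).

Boundary ∂_2: C_2 → C_1 acts by ∂[p,q,r] = [q,r] − [p,r] + [p,q]. For instance
  ∂abe = be − ae + ab,
  ∂bcd = cd − bd + bc.
The resulting 10×10 matrix has rank 6, and its Smith normal form has invariant factors (1,1,1,1,1,1).

Boundary ∂_3: C_3 → C_2 sends each 3-simplex σ to the alternating sum Σ_i (−1)^i (σ with its i-th vertex removed). For instance
  ∂abcd = bcd − acd + abd − abc,
  ∂abce = bce − ace + abe − abc.
The resulting 10×5 matrix has rank 4, and its Smith normal form has invariant factors (1,1,1,1).

Now H_k = ker ∂_k / im ∂_{k+1}, so:

  H_0: rank C_0 − rank ∂_1 = 5 − 4 = 1, and the invariant factors of ∂_1 are all 1, so H_0 = Z.
  H_1: rank ker ∂_1 − rank ∂_2 = (10 − 4) − 6 = 0, and the invariant factors of ∂_2 are all 1, so H_1 = 0.
  H_2: rank ker ∂_2 − rank ∂_3 = (10 − 6) − 4 = 0, and the invariant factors of ∂_3 are all 1, so H_2 = 0.
  H_3: rank ker ∂_3 − rank ∂_4 = (5 − 4) − 0 = 1, and there is no ∂_4, so H_3 = Z.

(K is a triangulation of the 3-sphere S^3.)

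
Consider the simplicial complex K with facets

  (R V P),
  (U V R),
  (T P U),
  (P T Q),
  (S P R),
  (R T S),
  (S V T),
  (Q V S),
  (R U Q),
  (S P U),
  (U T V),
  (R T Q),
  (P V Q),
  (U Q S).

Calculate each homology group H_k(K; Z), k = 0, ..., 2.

H_0 ≅ Z,  H_1 ≅ Z^2,  H_2 ≅ Z.

Fix the vertex order P < Q < R < S < T < U < V and write every simplex with vertices in increasing order. Then dim K = 2 and the simplices of K are:

  0-simplices (7): P, Q, R, S, T, U, V
  1-simplices (21): PQ, PR, PS, PT, PU, PV, QR, QS, QT, QU, QV, RS, RT, RU, RV, ST, SU, SV, TU, TV, UV
  2-simplices (14): PQT, PQV, PRS, PRV, PSU, PTU, QRT, QRU, QSU, QSV, RST, RUV, STV, TUV

Hence C_0 ≅ Z^7, C_1 ≅ Z^21, C_2 ≅ Z^14.

Boundary ∂_1: C_1 → C_0 maps an edge to its endpoints' difference, ∂[p,q] = q − p.
The 7×21 boundary matrix has rank 6 and Smith normal form diag(1,1,1,1,1,1).

Boundary ∂_2: C_2 → C_1 sends each 2-simplex [p,q,r] to [q,r] − [p,r] + [p,q]. For instance
  ∂PQV = QV − PV + PQ,
  ∂PRS = RS − PS + PR.
The 21×14 boundary matrix has rank 13 and Smith normal form diag(1,1,1,1,1,1,1,1,1,1,1,1,1).

Now H_k = ker ∂_k / im ∂_{k+1}, so:

  H_0: rank C_0 − rank ∂_1 = 7 − 6 = 1, and the invariant factors of ∂_1 are all 1, so H_0 ≅ Z.
  H_1: rank ker ∂_1 − rank ∂_2 = (21 − 6) − 13 = 2, and the invariant factors of ∂_2 are all 1, so H_1 ≅ Z^2.
  H_2: rank ker ∂_2 − rank ∂_3 = (14 − 13) − 0 = 1, and there is no ∂_3, so H_2 ≅ Z.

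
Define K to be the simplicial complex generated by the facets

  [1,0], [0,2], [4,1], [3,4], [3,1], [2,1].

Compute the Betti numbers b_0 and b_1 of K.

K has 5 vertices, 6 edges.
rank ∂_0 = 0, rank ∂_1 = 4 ⇒ b_0 = 5 − 0 − 4 = 1; all invariant factors of ∂_1 are 1 so no torsion. So H_0 ≅ Z.
rank ∂_1 = 4, rank ∂_2 = 0 ⇒ b_1 = 6 − 4 − 0 = 2. So H_1 ≅ Z^2.

b_0 = 1, b_1 = 2.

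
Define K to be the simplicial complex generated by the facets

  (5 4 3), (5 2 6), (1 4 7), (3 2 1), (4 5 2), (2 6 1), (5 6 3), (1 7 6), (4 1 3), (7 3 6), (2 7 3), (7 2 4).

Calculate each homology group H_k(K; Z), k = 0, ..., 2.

H_0 = Z,  H_1 = Z/2,  H_2 = 0.

We work with the vertex ordering 1 < 2 < 3 < 4 < 5 < 6 < 7. The simplices of K, each written with vertices in increasing order, are:

  0-simplices (7): [1], [2], [3], [4], [5], [6], [7]
  1-simplices (18): [1,2], [1,3], [1,4], [1,6], [1,7], [2,3], [2,4], [2,5], [2,6], [2,7], [3,4], [3,5], [3,6], [3,7], [4,5], [4,7], [5,6], [6,7]
  2-simplices (12): [1,2,3], [1,2,6], [1,3,4], [1,4,7], [1,6,7], [2,3,7], [2,4,5], [2,4,7], [2,5,6], [3,4,5], [3,5,6], [3,6,7]

so the chain groups are C_0 ≅ Z^7, C_1 ≅ Z^18, C_2 ≅ Z^12.

The boundary map ∂_1: C_1 → C_0 is given by ∂[p,q] = [q] − [p]. For instance
  ∂[1,3] = [3] − [1].
The resulting 7×18 matrix has rank 6, and its Smith normal form has invariant factors (1,1,1,1,1,1).

∂_2: C_2 → C_1 sends each 2-simplex [p,q,r] to [q,r] − [p,r] + [p,q]. For instance
  ∂[1,4,7] = [4,7] − [1,7] + [1,4],
  ∂[1,2,3] = [2,3] − [1,3] + [1,2].
The resulting 18×12 matrix has rank 12, and its Smith normal form has invariant factors (1,1,1,1,1,1,1,1,1,1,1,2).

From H_k ≅ ker(∂_k) / im(∂_{k+1}) we obtain:

  H_0: rank C_0 − rank ∂_1 = 7 − 6 = 1, and the invariant factors of ∂_1 are all 1, so H_0 ≅ Z.
  H_1: rank ker ∂_1 − rank ∂_2 = (18 − 6) − 12 = 0, and ∂_2 has invariant factor 2 > 1, so H_1 ≅ Z/2.
  H_2: rank ker ∂_2 − rank ∂_3 = (12 − 12) − 0 = 0, and there is no ∂_3, so H_2 ≅ 0.

As a check, the Euler characteristic is 7 − 18 + 12 = 1, which agrees with 1 − 0 + 0 = 1.
(K is a triangulation of the real projective plane RP^2.)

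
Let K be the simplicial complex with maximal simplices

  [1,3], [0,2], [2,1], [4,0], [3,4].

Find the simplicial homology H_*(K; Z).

H_0 = Z,  H_1 = Z.

Fix the vertex order 0 < 1 < 2 < 3 < 4 and write every simplex with vertices in increasing order. Then dim K = 1 and the simplices of K are:

  0-simplices (5): [0], [1], [2], [3], [4]
  1-simplices (5): [0,2], [0,4], [1,2], [1,3], [3,4]

so the chain groups are C_0 ≅ Z^5, C_1 ≅ Z^5.

Boundary ∂_1: C_1 → C_0 maps an edge to its endpoints' difference, ∂[p,q] = q − p. For instance
  ∂[1,2] = [2] − [1].
As a 5×5 matrix over Z this has rank 4, with invariant factors (1,1,1,1).

Reading off H_k = ker ∂_k / im ∂_{k+1}:

  H_0: rank C_0 − rank ∂_1 = 5 − 4 = 1, and the invariant factors of ∂_1 are all 1, so H_0 = Z.
  H_1: rank ker ∂_1 − rank ∂_2 = (5 − 4) − 0 = 1, and there is no ∂_2, so H_1 = Z.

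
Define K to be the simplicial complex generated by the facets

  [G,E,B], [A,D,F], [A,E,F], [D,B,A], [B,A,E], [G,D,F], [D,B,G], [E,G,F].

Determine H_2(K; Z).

Take the total order A < B < D < E < F < G on the vertex set. Then K (dimension 2) consists of the simplices:

  0-simplices (6): A, B, D, E, F, G
  1-simplices (12): AB, AD, AE, AF, BD, BE, BG, DF, DG, EF, EG, FG
  2-simplices (8): ABD, ABE, ADF, AEF, BDG, BEG, DFG, EFG

Hence C_0 ≅ Z^6, C_1 ≅ Z^12, C_2 ≅ Z^8.

The boundary map ∂_1: C_1 → C_0 maps an edge to its endpoints' difference, ∂[p,q] = q − p.
The resulting 6×12 matrix has rank 5, and its Smith normal form has invariant factors (1,1,1,1,1).

∂_2: C_2 → C_1 acts by ∂[p,q,r] = [q,r] − [p,r] + [p,q]. For instance
  ∂DFG = FG − DG + DF,
  ∂AEF = EF − AF + AE.
As a 12×8 matrix over Z this has rank 7, with invariant factors (1,1,1,1,1,1,1).

Reading off H_k = ker ∂_k / im ∂_{k+1}:

  H_2: rank ker ∂_2 − rank ∂_3 = (8 − 7) − 0 = 1, and there is no ∂_3, so H_2 ≅ Z.

H_2 = Z.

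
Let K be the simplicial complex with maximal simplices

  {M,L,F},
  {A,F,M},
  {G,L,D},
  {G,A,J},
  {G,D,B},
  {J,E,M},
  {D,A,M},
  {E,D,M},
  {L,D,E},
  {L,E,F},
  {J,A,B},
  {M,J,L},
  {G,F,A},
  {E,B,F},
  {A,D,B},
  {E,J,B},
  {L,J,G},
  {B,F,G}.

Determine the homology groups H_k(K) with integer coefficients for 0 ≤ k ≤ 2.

K has 9 vertices, 27 edges, 18 triangles.
rank ∂_0 = 0, rank ∂_1 = 8 ⇒ b_0 = 9 − 0 − 8 = 1; all invariant factors of ∂_1 are 1 so no torsion. So H_0 ≅ Z.
rank ∂_1 = 8, rank ∂_2 = 18 ⇒ b_1 = 27 − 8 − 18 = 1; ∂_2 has invariant factor(s) [2] giving torsion. So H_1 ≅ Z ⊕ Z/2.
rank ∂_2 = 18, rank ∂_3 = 0 ⇒ b_2 = 18 − 18 − 0 = 0. So H_2 ≅ 0.

H_0 = Z,  H_1 = Z ⊕ Z/2,  H_2 = 0.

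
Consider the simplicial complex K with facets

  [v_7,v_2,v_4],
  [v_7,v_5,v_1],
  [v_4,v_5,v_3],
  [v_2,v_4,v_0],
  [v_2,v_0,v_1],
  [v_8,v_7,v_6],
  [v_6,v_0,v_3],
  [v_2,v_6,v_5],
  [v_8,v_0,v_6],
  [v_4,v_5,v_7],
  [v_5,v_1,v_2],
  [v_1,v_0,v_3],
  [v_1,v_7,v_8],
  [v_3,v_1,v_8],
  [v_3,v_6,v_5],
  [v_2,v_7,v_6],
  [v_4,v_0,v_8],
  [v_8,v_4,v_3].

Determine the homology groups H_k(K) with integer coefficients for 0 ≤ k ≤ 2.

We work with the vertex ordering v_0 < v_1 < v_2 < v_3 < v_4 < v_5 < v_6 < v_7 < v_8. The simplices of K, each written with vertices in increasing order, are:

  0-simplices (9): [v_0], [v_1], [v_2], [v_3], [v_4], [v_5], [v_6], [v_7], [v_8]
  1-simplices (27): (27 of them)
  2-simplices (18): (18 of them)

giving chain groups C_0 ≅ Z^9, C_1 ≅ Z^27, C_2 ≅ Z^18.

The boundary map ∂_1: C_1 → C_0 sends each edge [p,q] (with p < q) to q − p. For instance
  ∂[v_0,v_3] = [v_3] − [v_0].
The 9×27 boundary matrix has rank 8 and Smith normal form diag(1,1,1,1,1,1,1,1).

∂_2: C_2 → C_1 sends each 2-simplex [p,q,r] to [q,r] − [p,r] + [p,q]. For instance
  ∂[v_1,v_2,v_5] = [v_2,v_5] − [v_1,v_5] + [v_1,v_2],
  ∂[v_4,v_5,v_7] = [v_5,v_7] − [v_4,v_7] + [v_4,v_5].
The resulting 27×18 matrix has rank 18, and its Smith normal form has invariant factors (1,1,1,1,1,1,1,1,1,1,1,1,1,1,1,1,1,2).

Reading off H_k = ker ∂_k / im ∂_{k+1}:

  H_0: rank C_0 − rank ∂_1 = 9 − 8 = 1, and the invariant factors of ∂_1 are all 1, so H_0 ≅ Z.
  H_1: rank ker ∂_1 − rank ∂_2 = (27 − 8) − 18 = 1, and ∂_2 has invariant factor 2 > 1, so H_1 ≅ Z × Z/2.
  H_2: rank ker ∂_2 − rank ∂_3 = (18 − 18) − 0 = 0, and there is no ∂_3, so H_2 ≅ 0.

H_0 ≅ Z,  H_1 ≅ Z × Z/2,  H_2 = 0.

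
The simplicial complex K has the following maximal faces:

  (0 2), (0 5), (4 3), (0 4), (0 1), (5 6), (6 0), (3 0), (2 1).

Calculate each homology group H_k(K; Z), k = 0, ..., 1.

H_0 = Z,  H_1 = Z^3.

We work with the vertex ordering 0 < 1 < 2 < 3 < 4 < 5 < 6. The simplices of K, each written with vertices in increasing order, are:

  0-simplices (7): [0], [1], [2], [3], [4], [5], [6]
  1-simplices (9): [0,1], [0,2], [0,3], [0,4], [0,5], [0,6], [1,2], [3,4], [5,6]

giving chain groups C_0 ≅ Z^7, C_1 ≅ Z^9.

∂_1: C_1 → C_0 sends each edge [p,q] (with p < q) to q − p.
As a 7×9 matrix over Z this has rank 6, with invariant factors (1,1,1,1,1,1).

Reading off H_k = ker ∂_k / im ∂_{k+1}:

  H_0: rank C_0 − rank ∂_1 = 7 − 6 = 1, and the invariant factors of ∂_1 are all 1, so H_0 = Z.
  H_1: rank ker ∂_1 − rank ∂_2 = (9 − 6) − 0 = 3, and there is no ∂_2, so H_1 = Z^3.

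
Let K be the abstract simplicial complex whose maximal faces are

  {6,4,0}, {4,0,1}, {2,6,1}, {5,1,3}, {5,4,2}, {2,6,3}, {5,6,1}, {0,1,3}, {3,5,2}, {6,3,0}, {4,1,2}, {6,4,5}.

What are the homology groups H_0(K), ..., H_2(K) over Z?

H_0 ≅ Z,  H_1 ≅ Z_2,  H_2 = 0.

K has 7 vertices, 18 edges, 12 triangles.
rank ∂_0 = 0, rank ∂_1 = 6 ⇒ b_0 = 7 − 0 − 6 = 1; all invariant factors of ∂_1 are 1 so no torsion. So H_0 = Z.
rank ∂_1 = 6, rank ∂_2 = 12 ⇒ b_1 = 18 − 6 − 12 = 0; ∂_2 has invariant factor(s) [2] giving torsion. So H_1 = Z_2.
rank ∂_2 = 12, rank ∂_3 = 0 ⇒ b_2 = 12 − 12 − 0 = 0. So H_2 = 0.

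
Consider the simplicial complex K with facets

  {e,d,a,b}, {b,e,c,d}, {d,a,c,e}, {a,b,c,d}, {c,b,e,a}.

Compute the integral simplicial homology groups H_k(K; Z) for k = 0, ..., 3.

Order the vertices as a < b < c < d < e. Listing each simplex with vertices in this order, K has dimension 3 with simplices:

  0-simplices (5): a, b, c, d, e
  1-simplices (10): ab, ac, ad, ae, bc, bd, be, cd, ce, de
  2-simplices (10): abc, abd, abe, acd, ace, ade, bcd, bce, bde, cde
  3-simplices (5): abcd, abce, abde, acde, bcde

giving chain groups C_0 ≅ Z^5, C_1 ≅ Z^10, C_2 ≅ Z^10, C_3 ≅ Z^5.

Boundary ∂_1: C_1 → C_0 sends each edge [p,q] (with p < q) to q − p. For instance
  ∂bc = c − b.
The resulting 5×10 matrix has rank 4, and its Smith normal form has invariant factors (1,1,1,1).

The boundary map ∂_2: C_2 → C_1 acts by ∂[p,q,r] = [q,r] − [p,r] + [p,q]. For instance
  ∂acd = cd − ad + ac,
  ∂abe = be − ae + ab.
The 10×10 boundary matrix has rank 6 and Smith normal form diag(1,1,1,1,1,1).

The boundary map ∂_3: C_3 → C_2 sends each 3-simplex σ to the alternating sum Σ_i (−1)^i (σ with its i-th vertex removed). For instance
  ∂abce = bce − ace + abe − abc,
  ∂abde = bde − ade + abe − abd.
The resulting 10×5 matrix has rank 4, and its Smith normal form has invariant factors (1,1,1,1).

From H_k ≅ ker(∂_k) / im(∂_{k+1}) we obtain:

  H_0: rank C_0 − rank ∂_1 = 5 − 4 = 1, and the invariant factors of ∂_1 are all 1, so H_0 = Z.
  H_1: rank ker ∂_1 − rank ∂_2 = (10 − 4) − 6 = 0, and the invariant factors of ∂_2 are all 1, so H_1 = 0.
  H_2: rank ker ∂_2 − rank ∂_3 = (10 − 6) − 4 = 0, and the invariant factors of ∂_3 are all 1, so H_2 = 0.
  H_3: rank ker ∂_3 − rank ∂_4 = (5 − 4) − 0 = 1, and there is no ∂_4, so H_3 = Z.

(K is a triangulation of the 3-sphere S^3.)

H_0 ≅ Z,  H_1 = 0,  H_2 = 0,  H_3 ≅ Z.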